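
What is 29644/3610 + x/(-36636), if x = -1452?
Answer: 45469971/5510665 ≈ 8.2513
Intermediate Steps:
29644/3610 + x/(-36636) = 29644/3610 - 1452/(-36636) = 29644*(1/3610) - 1452*(-1/36636) = 14822/1805 + 121/3053 = 45469971/5510665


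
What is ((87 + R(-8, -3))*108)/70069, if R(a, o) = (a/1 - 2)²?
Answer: 20196/70069 ≈ 0.28823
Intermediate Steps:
R(a, o) = (-2 + a)² (R(a, o) = (a*1 - 2)² = (a - 2)² = (-2 + a)²)
((87 + R(-8, -3))*108)/70069 = ((87 + (-2 - 8)²)*108)/70069 = ((87 + (-10)²)*108)*(1/70069) = ((87 + 100)*108)*(1/70069) = (187*108)*(1/70069) = 20196*(1/70069) = 20196/70069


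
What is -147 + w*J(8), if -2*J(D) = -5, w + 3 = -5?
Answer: -167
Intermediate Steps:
w = -8 (w = -3 - 5 = -8)
J(D) = 5/2 (J(D) = -1/2*(-5) = 5/2)
-147 + w*J(8) = -147 - 8*5/2 = -147 - 20 = -167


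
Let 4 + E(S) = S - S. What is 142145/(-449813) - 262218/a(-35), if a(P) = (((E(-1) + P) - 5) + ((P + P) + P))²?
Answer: -121104826379/9986298413 ≈ -12.127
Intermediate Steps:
E(S) = -4 (E(S) = -4 + (S - S) = -4 + 0 = -4)
a(P) = (-9 + 4*P)² (a(P) = (((-4 + P) - 5) + ((P + P) + P))² = ((-9 + P) + (2*P + P))² = ((-9 + P) + 3*P)² = (-9 + 4*P)²)
142145/(-449813) - 262218/a(-35) = 142145/(-449813) - 262218/(-9 + 4*(-35))² = 142145*(-1/449813) - 262218/(-9 - 140)² = -142145/449813 - 262218/((-149)²) = -142145/449813 - 262218/22201 = -121104826379/9986298413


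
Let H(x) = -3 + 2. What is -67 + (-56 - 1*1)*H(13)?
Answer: -10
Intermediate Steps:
H(x) = -1
-67 + (-56 - 1*1)*H(13) = -67 + (-56 - 1*1)*(-1) = -67 + (-56 - 1)*(-1) = -67 - 57*(-1) = -67 + 57 = -10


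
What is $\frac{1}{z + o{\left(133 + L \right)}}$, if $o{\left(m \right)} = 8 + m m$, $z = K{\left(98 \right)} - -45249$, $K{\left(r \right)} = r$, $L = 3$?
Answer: $\frac{1}{63851} \approx 1.5661 \cdot 10^{-5}$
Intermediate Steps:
$z = 45347$ ($z = 98 - -45249 = 98 + 45249 = 45347$)
$o{\left(m \right)} = 8 + m^{2}$
$\frac{1}{z + o{\left(133 + L \right)}} = \frac{1}{45347 + \left(8 + \left(133 + 3\right)^{2}\right)} = \frac{1}{45347 + \left(8 + 136^{2}\right)} = \frac{1}{45347 + \left(8 + 18496\right)} = \frac{1}{45347 + 18504} = \frac{1}{63851}$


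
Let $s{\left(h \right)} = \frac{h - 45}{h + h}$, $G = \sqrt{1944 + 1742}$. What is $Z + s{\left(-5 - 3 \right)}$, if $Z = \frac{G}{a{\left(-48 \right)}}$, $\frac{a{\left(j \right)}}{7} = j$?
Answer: $\frac{53}{16} - \frac{\sqrt{3686}}{336} \approx 3.1318$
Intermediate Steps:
$a{\left(j \right)} = 7 j$
$G = \sqrt{3686} \approx 60.712$
$s{\left(h \right)} = \frac{-45 + h}{2 h}$
$Z = - \frac{\sqrt{3686}}{336}$ ($Z = \frac{\sqrt{3686}}{7 \left(-48\right)} = \frac{\sqrt{3686}}{-336} = \sqrt{3686} \left(- \frac{1}{336}\right) = - \frac{\sqrt{3686}}{336} \approx -0.18069$)
$Z + s{\left(-5 - 3 \right)} = - \frac{\sqrt{3686}}{336} + \frac{-45 - 8}{2 \left(-5 - 3\right)} = - \frac{\sqrt{3686}}{336} + \frac{-45 - 8}{2 \left(-8\right)} = - \frac{\sqrt{3686}}{336} + \frac{1}{2} \left(- \frac{1}{8}\right) \left(-53\right) = - \frac{\sqrt{3686}}{336} + \frac{53}{16} = \frac{53}{16} - \frac{\sqrt{3686}}{336}$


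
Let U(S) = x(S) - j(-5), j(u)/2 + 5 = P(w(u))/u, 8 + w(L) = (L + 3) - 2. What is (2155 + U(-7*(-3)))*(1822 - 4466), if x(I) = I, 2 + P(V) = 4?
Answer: -28909496/5 ≈ -5.7819e+6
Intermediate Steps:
w(L) = -7 + L (w(L) = -8 + ((L + 3) - 2) = -8 + ((3 + L) - 2) = -8 + (1 + L) = -7 + L)
P(V) = 2 (P(V) = -2 + 4 = 2)
j(u) = -10 + 4/u (j(u) = -10 + 2*(2/u) = -10 + 4/u)
U(S) = 54/5 + S (U(S) = S - (-10 + 4/(-5)) = S - (-10 + 4*(-1/5)) = S - (-10 - 4/5) = S - 1*(-54/5) = S + 54/5 = 54/5 + S)
(2155 + U(-7*(-3)))*(1822 - 4466) = (2155 + (54/5 - 7*(-3)))*(1822 - 4466) = (2155 + (54/5 + 21))*(-2644) = (2155 + 159/5)*(-2644) = (10934/5)*(-2644) = -28909496/5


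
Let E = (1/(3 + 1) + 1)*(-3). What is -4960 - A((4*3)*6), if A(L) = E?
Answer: -19825/4 ≈ -4956.3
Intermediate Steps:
E = -15/4 (E = (1/4 + 1)*(-3) = (¼ + 1)*(-3) = (5/4)*(-3) = -15/4 ≈ -3.7500)
A(L) = -15/4
-4960 - A((4*3)*6) = -4960 - 1*(-15/4) = -4960 + 15/4 = -19825/4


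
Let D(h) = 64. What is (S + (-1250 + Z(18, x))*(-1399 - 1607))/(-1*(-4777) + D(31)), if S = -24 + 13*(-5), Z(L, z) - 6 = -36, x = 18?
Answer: 3847591/4841 ≈ 794.79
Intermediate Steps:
Z(L, z) = -30 (Z(L, z) = 6 - 36 = -30)
S = -89 (S = -24 - 65 = -89)
(S + (-1250 + Z(18, x))*(-1399 - 1607))/(-1*(-4777) + D(31)) = (-89 + (-1250 - 30)*(-1399 - 1607))/(-1*(-4777) + 64) = (-89 - 1280*(-3006))/(4777 + 64) = (-89 + 3847680)/4841 = 3847591*(1/4841) = 3847591/4841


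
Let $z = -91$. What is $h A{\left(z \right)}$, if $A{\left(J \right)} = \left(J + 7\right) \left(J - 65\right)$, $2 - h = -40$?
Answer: $550368$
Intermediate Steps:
$h = 42$ ($h = 2 - -40 = 2 + 40 = 42$)
$A{\left(J \right)} = \left(-65 + J\right) \left(7 + J\right)$ ($A{\left(J \right)} = \left(7 + J\right) \left(-65 + J\right) = \left(-65 + J\right) \left(7 + J\right)$)
$h A{\left(z \right)} = 42 \left(-455 + \left(-91\right)^{2} - -5278\right) = 42 \left(-455 + 8281 + 5278\right) = 42 \cdot 13104 = 550368$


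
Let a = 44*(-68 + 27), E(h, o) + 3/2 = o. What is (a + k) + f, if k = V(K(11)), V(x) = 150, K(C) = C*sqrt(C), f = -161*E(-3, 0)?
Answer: -2825/2 ≈ -1412.5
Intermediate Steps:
E(h, o) = -3/2 + o
f = 483/2 (f = -161*(-3/2 + 0) = -161*(-3/2) = 483/2 ≈ 241.50)
K(C) = C**(3/2)
a = -1804 (a = 44*(-41) = -1804)
k = 150
(a + k) + f = (-1804 + 150) + 483/2 = -1654 + 483/2 = -2825/2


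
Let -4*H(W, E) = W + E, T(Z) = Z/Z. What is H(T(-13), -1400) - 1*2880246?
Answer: -11519585/4 ≈ -2.8799e+6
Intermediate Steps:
T(Z) = 1
H(W, E) = -E/4 - W/4 (H(W, E) = -(W + E)/4 = -(E + W)/4 = -E/4 - W/4)
H(T(-13), -1400) - 1*2880246 = (-1/4*(-1400) - 1/4*1) - 1*2880246 = (350 - 1/4) - 2880246 = 1399/4 - 2880246 = -11519585/4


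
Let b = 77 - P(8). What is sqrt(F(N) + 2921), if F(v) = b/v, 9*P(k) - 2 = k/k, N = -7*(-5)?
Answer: sqrt(1289127)/21 ≈ 54.067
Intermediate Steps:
N = 35
P(k) = 1/3 (P(k) = 2/9 + (k/k)/9 = 2/9 + (1/9)*1 = 2/9 + 1/9 = 1/3)
b = 230/3 (b = 77 - 1*1/3 = 77 - 1/3 = 230/3 ≈ 76.667)
F(v) = 230/(3*v)
sqrt(F(N) + 2921) = sqrt((230/3)/35 + 2921) = sqrt((230/3)*(1/35) + 2921) = sqrt(46/21 + 2921) = sqrt(61387/21) = sqrt(1289127)/21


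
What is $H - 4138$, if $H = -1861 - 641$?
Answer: $-6640$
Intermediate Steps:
$H = -2502$
$H - 4138 = -2502 - 4138 = -6640$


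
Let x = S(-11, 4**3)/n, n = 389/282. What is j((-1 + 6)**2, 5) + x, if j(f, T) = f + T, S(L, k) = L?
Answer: 8568/389 ≈ 22.026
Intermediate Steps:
n = 389/282 (n = 389*(1/282) = 389/282 ≈ 1.3794)
j(f, T) = T + f
x = -3102/389 (x = -11/389/282 = -11*282/389 = -3102/389 ≈ -7.9743)
j((-1 + 6)**2, 5) + x = (5 + (-1 + 6)**2) - 3102/389 = (5 + 5**2) - 3102/389 = (5 + 25) - 3102/389 = 30 - 3102/389 = 8568/389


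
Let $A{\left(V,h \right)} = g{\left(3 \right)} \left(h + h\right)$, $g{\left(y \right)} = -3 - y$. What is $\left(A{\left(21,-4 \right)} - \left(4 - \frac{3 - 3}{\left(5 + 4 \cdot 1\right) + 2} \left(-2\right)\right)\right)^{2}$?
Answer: $1936$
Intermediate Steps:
$A{\left(V,h \right)} = - 12 h$ ($A{\left(V,h \right)} = \left(-3 - 3\right) \left(h + h\right) = \left(-3 - 3\right) 2 h = - 6 \cdot 2 h = - 12 h$)
$\left(A{\left(21,-4 \right)} - \left(4 - \frac{3 - 3}{\left(5 + 4 \cdot 1\right) + 2} \left(-2\right)\right)\right)^{2} = \left(\left(-12\right) \left(-4\right) - \left(4 - \frac{3 - 3}{\left(5 + 4 \cdot 1\right) + 2} \left(-2\right)\right)\right)^{2} = \left(48 - \left(4 - \frac{0}{\left(5 + 4\right) + 2} \left(-2\right)\right)\right)^{2} = \left(48 - \left(4 - \frac{0}{9 + 2} \left(-2\right)\right)\right)^{2} = \left(48 - \left(4 - \frac{0}{11} \left(-2\right)\right)\right)^{2} = \left(48 - \left(4 - 0 \cdot \frac{1}{11} \left(-2\right)\right)\right)^{2} = \left(48 + \left(-4 + 0 \left(-2\right)\right)\right)^{2} = \left(48 + \left(-4 + 0\right)\right)^{2} = \left(48 - 4\right)^{2} = 44^{2} = 1936$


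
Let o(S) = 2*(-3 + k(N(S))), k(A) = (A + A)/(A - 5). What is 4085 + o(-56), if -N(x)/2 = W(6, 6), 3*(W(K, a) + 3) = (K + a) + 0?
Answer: 28561/7 ≈ 4080.1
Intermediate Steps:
W(K, a) = -3 + K/3 + a/3 (W(K, a) = -3 + ((K + a) + 0)/3 = -3 + (K + a)/3 = -3 + (K/3 + a/3) = -3 + K/3 + a/3)
N(x) = -2 (N(x) = -2*(-3 + (⅓)*6 + (⅓)*6) = -2*(-3 + 2 + 2) = -2*1 = -2)
k(A) = 2*A/(-5 + A) (k(A) = (2*A)/(-5 + A) = 2*A/(-5 + A))
o(S) = -34/7 (o(S) = 2*(-3 + 2*(-2)/(-5 - 2)) = 2*(-3 + 2*(-2)/(-7)) = 2*(-3 + 2*(-2)*(-⅐)) = 2*(-3 + 4/7) = 2*(-17/7) = -34/7)
4085 + o(-56) = 4085 - 34/7 = 28561/7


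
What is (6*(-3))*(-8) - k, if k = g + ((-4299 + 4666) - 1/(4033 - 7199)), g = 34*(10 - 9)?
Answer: -813663/3166 ≈ -257.00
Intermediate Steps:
g = 34 (g = 34*1 = 34)
k = 1269567/3166 (k = 34 + ((-4299 + 4666) - 1/(4033 - 7199)) = 34 + (367 - 1/(-3166)) = 34 + (367 - 1*(-1/3166)) = 34 + (367 + 1/3166) = 34 + 1161923/3166 = 1269567/3166 ≈ 401.00)
(6*(-3))*(-8) - k = (6*(-3))*(-8) - 1*1269567/3166 = -18*(-8) - 1269567/3166 = 144 - 1269567/3166 = -813663/3166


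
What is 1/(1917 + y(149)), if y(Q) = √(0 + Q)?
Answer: 1917/3674740 - √149/3674740 ≈ 0.00051835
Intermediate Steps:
y(Q) = √Q
1/(1917 + y(149)) = 1/(1917 + √149)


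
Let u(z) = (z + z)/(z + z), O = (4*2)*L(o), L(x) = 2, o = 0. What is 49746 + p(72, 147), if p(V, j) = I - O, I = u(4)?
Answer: 49731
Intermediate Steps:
O = 16 (O = (4*2)*2 = 8*2 = 16)
u(z) = 1 (u(z) = (2*z)/((2*z)) = (2*z)*(1/(2*z)) = 1)
I = 1
p(V, j) = -15 (p(V, j) = 1 - 1*16 = 1 - 16 = -15)
49746 + p(72, 147) = 49746 - 15 = 49731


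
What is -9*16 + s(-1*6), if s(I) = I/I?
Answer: -143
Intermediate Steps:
s(I) = 1
-9*16 + s(-1*6) = -9*16 + 1 = -144 + 1 = -143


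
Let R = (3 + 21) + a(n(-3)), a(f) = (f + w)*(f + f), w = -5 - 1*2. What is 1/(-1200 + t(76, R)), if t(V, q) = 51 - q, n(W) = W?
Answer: -1/1233 ≈ -0.00081103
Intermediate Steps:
w = -7 (w = -5 - 2 = -7)
a(f) = 2*f*(-7 + f) (a(f) = (f - 7)*(f + f) = (-7 + f)*(2*f) = 2*f*(-7 + f))
R = 84 (R = (3 + 21) + 2*(-3)*(-7 - 3) = 24 + 2*(-3)*(-10) = 24 + 60 = 84)
1/(-1200 + t(76, R)) = 1/(-1200 + (51 - 1*84)) = 1/(-1200 + (51 - 84)) = 1/(-1200 - 33) = 1/(-1233) = -1/1233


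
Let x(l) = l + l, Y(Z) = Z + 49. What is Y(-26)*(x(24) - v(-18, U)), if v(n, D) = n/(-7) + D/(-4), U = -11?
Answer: 27485/28 ≈ 981.61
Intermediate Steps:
Y(Z) = 49 + Z
v(n, D) = -D/4 - n/7 (v(n, D) = n*(-⅐) + D*(-¼) = -n/7 - D/4 = -D/4 - n/7)
x(l) = 2*l
Y(-26)*(x(24) - v(-18, U)) = (49 - 26)*(2*24 - (-¼*(-11) - ⅐*(-18))) = 23*(48 - (11/4 + 18/7)) = 23*(48 - 1*149/28) = 23*(48 - 149/28) = 23*(1195/28) = 27485/28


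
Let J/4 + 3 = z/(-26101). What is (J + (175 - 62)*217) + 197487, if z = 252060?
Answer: 5793309356/26101 ≈ 2.2196e+5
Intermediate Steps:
J = -1321452/26101 (J = -12 + 4*(252060/(-26101)) = -12 + 4*(252060*(-1/26101)) = -12 + 4*(-252060/26101) = -12 - 1008240/26101 = -1321452/26101 ≈ -50.628)
(J + (175 - 62)*217) + 197487 = (-1321452/26101 + (175 - 62)*217) + 197487 = (-1321452/26101 + 113*217) + 197487 = (-1321452/26101 + 24521) + 197487 = 638701169/26101 + 197487 = 5793309356/26101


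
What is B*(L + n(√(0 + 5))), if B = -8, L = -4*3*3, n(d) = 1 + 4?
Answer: 248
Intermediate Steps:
n(d) = 5
L = -36 (L = -12*3 = -36)
B*(L + n(√(0 + 5))) = -8*(-36 + 5) = -8*(-31) = 248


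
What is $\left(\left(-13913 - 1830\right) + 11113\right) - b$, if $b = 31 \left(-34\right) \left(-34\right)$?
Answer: $-40466$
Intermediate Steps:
$b = 35836$ ($b = \left(-1054\right) \left(-34\right) = 35836$)
$\left(\left(-13913 - 1830\right) + 11113\right) - b = \left(\left(-13913 - 1830\right) + 11113\right) - 35836 = \left(-15743 + 11113\right) - 35836 = -4630 - 35836 = -40466$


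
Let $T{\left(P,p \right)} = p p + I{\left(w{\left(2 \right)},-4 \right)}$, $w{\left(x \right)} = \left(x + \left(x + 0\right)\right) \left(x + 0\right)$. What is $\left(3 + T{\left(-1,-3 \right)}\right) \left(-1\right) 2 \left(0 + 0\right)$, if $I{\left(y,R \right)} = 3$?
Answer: $0$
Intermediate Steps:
$w{\left(x \right)} = 2 x^{2}$ ($w{\left(x \right)} = \left(x + x\right) x = 2 x x = 2 x^{2}$)
$T{\left(P,p \right)} = 3 + p^{2}$ ($T{\left(P,p \right)} = p p + 3 = p^{2} + 3 = 3 + p^{2}$)
$\left(3 + T{\left(-1,-3 \right)}\right) \left(-1\right) 2 \left(0 + 0\right) = \left(3 + \left(3 + \left(-3\right)^{2}\right)\right) \left(-1\right) 2 \left(0 + 0\right) = \left(3 + \left(3 + 9\right)\right) \left(-1\right) 2 \cdot 0 = \left(3 + 12\right) \left(-1\right) 0 = 15 \left(-1\right) 0 = \left(-15\right) 0 = 0$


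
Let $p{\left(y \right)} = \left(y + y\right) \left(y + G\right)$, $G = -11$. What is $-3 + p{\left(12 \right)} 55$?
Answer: $1317$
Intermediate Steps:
$p{\left(y \right)} = 2 y \left(-11 + y\right)$ ($p{\left(y \right)} = \left(y + y\right) \left(y - 11\right) = 2 y \left(-11 + y\right)$)
$-3 + p{\left(12 \right)} 55 = -3 + 2 \cdot 12 \left(-11 + 12\right) 55 = -3 + 2 \cdot 12 \cdot 1 \cdot 55 = -3 + 24 \cdot 55 = -3 + 1320 = 1317$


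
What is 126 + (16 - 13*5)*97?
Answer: -4627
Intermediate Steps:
126 + (16 - 13*5)*97 = 126 + (16 - 1*65)*97 = 126 + (16 - 65)*97 = 126 - 49*97 = 126 - 4753 = -4627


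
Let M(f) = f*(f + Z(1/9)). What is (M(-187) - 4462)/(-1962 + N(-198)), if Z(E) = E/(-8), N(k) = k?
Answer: -2196691/155520 ≈ -14.125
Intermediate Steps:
Z(E) = -E/8 (Z(E) = E*(-1/8) = -E/8)
M(f) = f*(-1/72 + f) (M(f) = f*(f - 1/8/9) = f*(f - 1/8*1/9) = f*(f - 1/72) = f*(-1/72 + f))
(M(-187) - 4462)/(-1962 + N(-198)) = (-187*(-1/72 - 187) - 4462)/(-1962 - 198) = (-187*(-13465/72) - 4462)/(-2160) = (2517955/72 - 4462)*(-1/2160) = (2196691/72)*(-1/2160) = -2196691/155520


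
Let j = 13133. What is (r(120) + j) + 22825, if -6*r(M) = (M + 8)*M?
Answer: 33398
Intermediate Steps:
r(M) = -M*(8 + M)/6 (r(M) = -(M + 8)*M/6 = -(8 + M)*M/6 = -M*(8 + M)/6)
(r(120) + j) + 22825 = (-1/6*120*(8 + 120) + 13133) + 22825 = (-1/6*120*128 + 13133) + 22825 = (-2560 + 13133) + 22825 = 10573 + 22825 = 33398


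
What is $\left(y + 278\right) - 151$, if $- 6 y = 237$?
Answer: $\frac{175}{2} \approx 87.5$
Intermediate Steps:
$y = - \frac{79}{2}$ ($y = \left(- \frac{1}{6}\right) 237 = - \frac{79}{2} \approx -39.5$)
$\left(y + 278\right) - 151 = \left(- \frac{79}{2} + 278\right) - 151 = \frac{477}{2} - 151 = \frac{175}{2}$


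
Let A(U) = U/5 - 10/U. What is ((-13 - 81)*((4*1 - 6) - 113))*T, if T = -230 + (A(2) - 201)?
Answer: -4708836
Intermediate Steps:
A(U) = -10/U + U/5 (A(U) = U*(⅕) - 10/U = U/5 - 10/U = -10/U + U/5)
T = -2178/5 (T = -230 + ((-10/2 + (⅕)*2) - 201) = -230 + ((-10*½ + ⅖) - 201) = -230 + ((-5 + ⅖) - 201) = -230 + (-23/5 - 201) = -230 - 1028/5 = -2178/5 ≈ -435.60)
((-13 - 81)*((4*1 - 6) - 113))*T = ((-13 - 81)*((4*1 - 6) - 113))*(-2178/5) = -94*((4 - 6) - 113)*(-2178/5) = -94*(-2 - 113)*(-2178/5) = -94*(-115)*(-2178/5) = 10810*(-2178/5) = -4708836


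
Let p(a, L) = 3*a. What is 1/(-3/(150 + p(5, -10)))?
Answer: -55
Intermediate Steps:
1/(-3/(150 + p(5, -10))) = 1/(-3/(150 + 3*5)) = 1/(-3/(150 + 15)) = 1/(-3/165) = 1/((1/165)*(-3)) = 1/(-1/55) = -55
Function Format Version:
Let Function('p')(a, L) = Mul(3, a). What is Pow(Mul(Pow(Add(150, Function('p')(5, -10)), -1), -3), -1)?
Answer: -55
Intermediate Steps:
Pow(Mul(Pow(Add(150, Function('p')(5, -10)), -1), -3), -1) = Pow(Mul(Pow(Add(150, Mul(3, 5)), -1), -3), -1) = Pow(Mul(Pow(Add(150, 15), -1), -3), -1) = Pow(Mul(Pow(165, -1), -3), -1) = Pow(Mul(Rational(1, 165), -3), -1) = Pow(Rational(-1, 55), -1) = -55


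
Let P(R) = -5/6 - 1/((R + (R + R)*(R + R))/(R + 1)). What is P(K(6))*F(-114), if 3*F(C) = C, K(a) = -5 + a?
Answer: 703/15 ≈ 46.867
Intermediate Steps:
P(R) = -⅚ - (1 + R)/(R + 4*R²) (P(R) = -5*⅙ - 1/((R + (2*R)*(2*R))/(1 + R)) = -⅚ - 1/((R + 4*R²)/(1 + R)) = -⅚ - (1 + R)/(R + 4*R²))
F(C) = C/3
P(K(6))*F(-114) = ((-6 - 20*(-5 + 6)² - 11*(-5 + 6))/(6*(-5 + 6)*(1 + 4*(-5 + 6))))*((⅓)*(-114)) = ((⅙)*(-6 - 20*1² - 11*1)/(1*(1 + 4*1)))*(-38) = ((⅙)*1*(-6 - 20*1 - 11)/(1 + 4))*(-38) = ((⅙)*1*(-6 - 20 - 11)/5)*(-38) = ((⅙)*1*(⅕)*(-37))*(-38) = -37/30*(-38) = 703/15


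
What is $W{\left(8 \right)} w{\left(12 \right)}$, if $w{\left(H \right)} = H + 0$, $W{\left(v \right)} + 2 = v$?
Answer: $72$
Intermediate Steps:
$W{\left(v \right)} = -2 + v$
$w{\left(H \right)} = H$
$W{\left(8 \right)} w{\left(12 \right)} = \left(-2 + 8\right) 12 = 6 \cdot 12 = 72$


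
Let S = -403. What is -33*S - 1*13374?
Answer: -75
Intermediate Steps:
-33*S - 1*13374 = -33*(-403) - 1*13374 = 13299 - 13374 = -75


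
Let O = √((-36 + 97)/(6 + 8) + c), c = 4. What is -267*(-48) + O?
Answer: 12816 + 3*√182/14 ≈ 12819.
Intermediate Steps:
O = 3*√182/14 (O = √((-36 + 97)/(6 + 8) + 4) = √(61/14 + 4) = √(117/14) = 3*√182/14 ≈ 2.8909)
-267*(-48) + O = -267*(-48) + 3*√182/14 = 12816 + 3*√182/14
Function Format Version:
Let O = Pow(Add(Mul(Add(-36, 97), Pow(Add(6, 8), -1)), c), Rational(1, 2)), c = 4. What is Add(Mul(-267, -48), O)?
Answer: Add(12816, Mul(Rational(3, 14), Pow(182, Rational(1, 2)))) ≈ 12819.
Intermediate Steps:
O = Mul(Rational(3, 14), Pow(182, Rational(1, 2))) (O = Pow(Add(Mul(Add(-36, 97), Pow(Add(6, 8), -1)), 4), Rational(1, 2)) = Pow(Add(Mul(61, Pow(14, -1)), 4), Rational(1, 2)) = Pow(Add(Mul(61, Rational(1, 14)), 4), Rational(1, 2)) = Pow(Add(Rational(61, 14), 4), Rational(1, 2)) = Pow(Rational(117, 14), Rational(1, 2)) = Mul(Rational(3, 14), Pow(182, Rational(1, 2))) ≈ 2.8909)
Add(Mul(-267, -48), O) = Add(Mul(-267, -48), Mul(Rational(3, 14), Pow(182, Rational(1, 2)))) = Add(12816, Mul(Rational(3, 14), Pow(182, Rational(1, 2))))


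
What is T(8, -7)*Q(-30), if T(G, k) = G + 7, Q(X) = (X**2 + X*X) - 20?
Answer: 26700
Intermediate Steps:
Q(X) = -20 + 2*X**2 (Q(X) = (X**2 + X**2) - 20 = 2*X**2 - 20 = -20 + 2*X**2)
T(G, k) = 7 + G
T(8, -7)*Q(-30) = (7 + 8)*(-20 + 2*(-30)**2) = 15*(-20 + 2*900) = 15*(-20 + 1800) = 15*1780 = 26700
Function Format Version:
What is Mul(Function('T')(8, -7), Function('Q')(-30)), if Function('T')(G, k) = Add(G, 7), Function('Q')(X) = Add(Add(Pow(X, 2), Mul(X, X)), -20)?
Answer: 26700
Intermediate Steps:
Function('Q')(X) = Add(-20, Mul(2, Pow(X, 2))) (Function('Q')(X) = Add(Add(Pow(X, 2), Pow(X, 2)), -20) = Add(Mul(2, Pow(X, 2)), -20) = Add(-20, Mul(2, Pow(X, 2))))
Function('T')(G, k) = Add(7, G)
Mul(Function('T')(8, -7), Function('Q')(-30)) = Mul(Add(7, 8), Add(-20, Mul(2, Pow(-30, 2)))) = Mul(15, Add(-20, Mul(2, 900))) = Mul(15, Add(-20, 1800)) = Mul(15, 1780) = 26700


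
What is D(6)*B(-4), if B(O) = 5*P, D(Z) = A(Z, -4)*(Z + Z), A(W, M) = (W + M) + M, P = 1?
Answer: -120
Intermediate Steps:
A(W, M) = W + 2*M (A(W, M) = (M + W) + M = W + 2*M)
D(Z) = 2*Z*(-8 + Z) (D(Z) = (Z + 2*(-4))*(Z + Z) = (Z - 8)*(2*Z) = (-8 + Z)*(2*Z) = 2*Z*(-8 + Z))
B(O) = 5 (B(O) = 5*1 = 5)
D(6)*B(-4) = (2*6*(-8 + 6))*5 = (2*6*(-2))*5 = -24*5 = -120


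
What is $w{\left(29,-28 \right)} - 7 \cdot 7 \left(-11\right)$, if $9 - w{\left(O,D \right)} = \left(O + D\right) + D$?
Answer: $575$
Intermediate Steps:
$w{\left(O,D \right)} = 9 - O - 2 D$ ($w{\left(O,D \right)} = 9 - \left(\left(O + D\right) + D\right) = 9 - \left(\left(D + O\right) + D\right) = 9 - \left(O + 2 D\right) = 9 - O - 2 D$)
$w{\left(29,-28 \right)} - 7 \cdot 7 \left(-11\right) = \left(9 - 29 - -56\right) - 7 \cdot 7 \left(-11\right) = \left(9 - 29 + 56\right) - 49 \left(-11\right) = 36 - -539 = 36 + 539 = 575$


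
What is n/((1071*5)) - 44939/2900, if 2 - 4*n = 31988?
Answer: -5863071/345100 ≈ -16.989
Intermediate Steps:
n = -15993/2 (n = ½ - ¼*31988 = ½ - 7997 = -15993/2 ≈ -7996.5)
n/((1071*5)) - 44939/2900 = -15993/(2*(1071*5)) - 44939/2900 = -15993/2/5355 - 44939*1/2900 = -15993/2*1/5355 - 44939/2900 = -1777/1190 - 44939/2900 = -5863071/345100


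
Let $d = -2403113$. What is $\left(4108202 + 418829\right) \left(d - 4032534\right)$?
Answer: $-29134373474057$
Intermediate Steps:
$\left(4108202 + 418829\right) \left(d - 4032534\right) = \left(4108202 + 418829\right) \left(-2403113 - 4032534\right) = 4527031 \left(-6435647\right) = -29134373474057$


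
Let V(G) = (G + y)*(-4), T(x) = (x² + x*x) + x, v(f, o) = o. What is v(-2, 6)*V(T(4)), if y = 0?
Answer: -864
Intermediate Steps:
T(x) = x + 2*x² (T(x) = (x² + x²) + x = 2*x² + x = x + 2*x²)
V(G) = -4*G (V(G) = (G + 0)*(-4) = G*(-4) = -4*G)
v(-2, 6)*V(T(4)) = 6*(-16*(1 + 2*4)) = 6*(-16*(1 + 8)) = 6*(-16*9) = 6*(-4*36) = 6*(-144) = -864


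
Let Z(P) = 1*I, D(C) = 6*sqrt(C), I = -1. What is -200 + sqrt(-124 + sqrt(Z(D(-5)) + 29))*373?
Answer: -200 + 373*I*sqrt(124 - 2*sqrt(7)) ≈ -200.0 + 4064.0*I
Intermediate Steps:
Z(P) = -1 (Z(P) = 1*(-1) = -1)
-200 + sqrt(-124 + sqrt(Z(D(-5)) + 29))*373 = -200 + sqrt(-124 + sqrt(-1 + 29))*373 = -200 + sqrt(-124 + sqrt(28))*373 = -200 + sqrt(-124 + 2*sqrt(7))*373 = -200 + 373*sqrt(-124 + 2*sqrt(7))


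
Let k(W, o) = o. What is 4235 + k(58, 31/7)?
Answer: 29676/7 ≈ 4239.4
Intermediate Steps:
4235 + k(58, 31/7) = 4235 + 31/7 = 29676/7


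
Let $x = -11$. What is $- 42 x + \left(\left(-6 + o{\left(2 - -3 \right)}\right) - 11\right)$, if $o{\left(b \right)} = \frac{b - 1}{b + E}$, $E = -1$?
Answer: $446$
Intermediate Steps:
$o{\left(b \right)} = 1$ ($o{\left(b \right)} = \frac{b - 1}{b - 1} = \frac{-1 + b}{-1 + b} = 1$)
$- 42 x + \left(\left(-6 + o{\left(2 - -3 \right)}\right) - 11\right) = \left(-42\right) \left(-11\right) + \left(\left(-6 + 1\right) - 11\right) = 462 - 16 = 446$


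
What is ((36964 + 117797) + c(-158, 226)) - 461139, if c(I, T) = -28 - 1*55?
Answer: -306461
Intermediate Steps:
c(I, T) = -83 (c(I, T) = -28 - 55 = -83)
((36964 + 117797) + c(-158, 226)) - 461139 = ((36964 + 117797) - 83) - 461139 = (154761 - 83) - 461139 = 154678 - 461139 = -306461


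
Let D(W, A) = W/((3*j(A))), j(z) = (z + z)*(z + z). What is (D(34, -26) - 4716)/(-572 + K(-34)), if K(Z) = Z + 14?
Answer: 19128079/2401152 ≈ 7.9662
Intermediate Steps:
j(z) = 4*z² (j(z) = (2*z)*(2*z) = 4*z²)
D(W, A) = W/(12*A²) (D(W, A) = W/((3*(4*A²))) = W/((12*A²)) = W*(1/(12*A²)) = W/(12*A²))
K(Z) = 14 + Z
(D(34, -26) - 4716)/(-572 + K(-34)) = ((1/12)*34/(-26)² - 4716)/(-572 + (14 - 34)) = ((1/12)*34*(1/676) - 4716)/(-572 - 20) = (17/4056 - 4716)/(-592) = -19128079/4056*(-1/592) = 19128079/2401152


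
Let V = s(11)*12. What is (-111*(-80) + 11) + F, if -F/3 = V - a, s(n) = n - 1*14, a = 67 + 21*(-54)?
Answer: 5798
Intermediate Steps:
a = -1067 (a = 67 - 1134 = -1067)
s(n) = -14 + n (s(n) = n - 14 = -14 + n)
V = -36 (V = (-14 + 11)*12 = -3*12 = -36)
F = -3093 (F = -3*(-36 - 1*(-1067)) = -3*(-36 + 1067) = -3*1031 = -3093)
(-111*(-80) + 11) + F = (-111*(-80) + 11) - 3093 = (8880 + 11) - 3093 = 8891 - 3093 = 5798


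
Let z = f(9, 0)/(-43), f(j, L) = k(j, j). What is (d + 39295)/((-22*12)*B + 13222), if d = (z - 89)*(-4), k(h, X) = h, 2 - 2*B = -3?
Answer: 1705029/540166 ≈ 3.1565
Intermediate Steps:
B = 5/2 (B = 1 - 1/2*(-3) = 1 + 3/2 = 5/2 ≈ 2.5000)
f(j, L) = j
z = -9/43 (z = 9/(-43) = 9*(-1/43) = -9/43 ≈ -0.20930)
d = 15344/43 (d = (-9/43 - 89)*(-4) = -3836/43*(-4) = 15344/43 ≈ 356.84)
(d + 39295)/((-22*12)*B + 13222) = (15344/43 + 39295)/(-22*12*(5/2) + 13222) = 1705029/(43*(-264*5/2 + 13222)) = 1705029/(43*(-660 + 13222)) = (1705029/43)/12562 = (1705029/43)*(1/12562) = 1705029/540166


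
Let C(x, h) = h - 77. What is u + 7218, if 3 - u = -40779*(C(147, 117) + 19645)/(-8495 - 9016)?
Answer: -225429228/5837 ≈ -38621.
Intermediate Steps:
C(x, h) = -77 + h
u = -267560694/5837 (u = 3 - (-40779)/((-8495 - 9016)/((-77 + 117) + 19645)) = 3 - (-40779)/((-17511/(40 + 19645))) = 3 - (-40779)/((-17511/19685)) = 3 - (-40779)/((-17511*1/19685)) = 3 - (-40779)/(-17511/19685) = 3 - (-40779)*(-19685)/17511 = 3 - 1*267578205/5837 = 3 - 267578205/5837 = -267560694/5837 ≈ -45839.)
u + 7218 = -267560694/5837 + 7218 = -225429228/5837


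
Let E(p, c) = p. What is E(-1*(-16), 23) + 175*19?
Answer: 3341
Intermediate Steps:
E(-1*(-16), 23) + 175*19 = -1*(-16) + 175*19 = 16 + 3325 = 3341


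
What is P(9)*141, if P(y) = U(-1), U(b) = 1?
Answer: 141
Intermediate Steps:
P(y) = 1
P(9)*141 = 1*141 = 141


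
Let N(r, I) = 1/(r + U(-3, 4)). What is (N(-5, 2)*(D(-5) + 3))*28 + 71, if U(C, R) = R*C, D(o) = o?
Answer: 1263/17 ≈ 74.294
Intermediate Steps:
U(C, R) = C*R
N(r, I) = 1/(-12 + r) (N(r, I) = 1/(r - 3*4) = 1/(r - 12) = 1/(-12 + r))
(N(-5, 2)*(D(-5) + 3))*28 + 71 = ((-5 + 3)/(-12 - 5))*28 + 71 = (-2/(-17))*28 + 71 = -1/17*(-2)*28 + 71 = (2/17)*28 + 71 = 56/17 + 71 = 1263/17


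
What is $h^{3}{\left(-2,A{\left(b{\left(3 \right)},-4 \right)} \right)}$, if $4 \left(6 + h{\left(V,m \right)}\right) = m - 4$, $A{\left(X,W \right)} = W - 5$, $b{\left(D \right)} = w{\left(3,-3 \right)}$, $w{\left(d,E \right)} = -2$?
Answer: $- \frac{50653}{64} \approx -791.45$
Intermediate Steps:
$b{\left(D \right)} = -2$
$A{\left(X,W \right)} = -5 + W$ ($A{\left(X,W \right)} = W - 5 = -5 + W$)
$h{\left(V,m \right)} = -7 + \frac{m}{4}$ ($h{\left(V,m \right)} = -6 + \frac{m - 4}{4} = -6 + \frac{-4 + m}{4} = -6 + \left(-1 + \frac{m}{4}\right) = -7 + \frac{m}{4}$)
$h^{3}{\left(-2,A{\left(b{\left(3 \right)},-4 \right)} \right)} = \left(-7 + \frac{-5 - 4}{4}\right)^{3} = \left(-7 + \frac{1}{4} \left(-9\right)\right)^{3} = \left(-7 - \frac{9}{4}\right)^{3} = \left(- \frac{37}{4}\right)^{3} = - \frac{50653}{64}$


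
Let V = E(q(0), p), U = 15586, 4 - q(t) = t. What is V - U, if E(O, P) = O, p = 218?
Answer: -15582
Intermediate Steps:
q(t) = 4 - t
V = 4 (V = 4 - 1*0 = 4 + 0 = 4)
V - U = 4 - 1*15586 = 4 - 15586 = -15582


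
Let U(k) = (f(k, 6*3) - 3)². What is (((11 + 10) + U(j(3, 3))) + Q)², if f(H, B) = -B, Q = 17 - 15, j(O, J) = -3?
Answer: 215296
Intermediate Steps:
Q = 2
U(k) = 441 (U(k) = (-6*3 - 3)² = (-1*18 - 3)² = (-18 - 3)² = (-21)² = 441)
(((11 + 10) + U(j(3, 3))) + Q)² = (((11 + 10) + 441) + 2)² = ((21 + 441) + 2)² = (462 + 2)² = 464² = 215296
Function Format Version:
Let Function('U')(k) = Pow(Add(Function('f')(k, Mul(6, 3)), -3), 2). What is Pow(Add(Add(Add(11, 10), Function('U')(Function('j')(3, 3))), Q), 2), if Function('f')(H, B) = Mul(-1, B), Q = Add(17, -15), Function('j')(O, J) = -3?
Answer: 215296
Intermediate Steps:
Q = 2
Function('U')(k) = 441 (Function('U')(k) = Pow(Add(Mul(-1, Mul(6, 3)), -3), 2) = Pow(Add(Mul(-1, 18), -3), 2) = Pow(Add(-18, -3), 2) = Pow(-21, 2) = 441)
Pow(Add(Add(Add(11, 10), Function('U')(Function('j')(3, 3))), Q), 2) = Pow(Add(Add(Add(11, 10), 441), 2), 2) = Pow(Add(Add(21, 441), 2), 2) = Pow(Add(462, 2), 2) = Pow(464, 2) = 215296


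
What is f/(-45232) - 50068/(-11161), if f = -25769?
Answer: 2552283585/504834352 ≈ 5.0557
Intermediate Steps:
f/(-45232) - 50068/(-11161) = -25769/(-45232) - 50068/(-11161) = -25769*(-1/45232) - 50068*(-1/11161) = 25769/45232 + 50068/11161 = 2552283585/504834352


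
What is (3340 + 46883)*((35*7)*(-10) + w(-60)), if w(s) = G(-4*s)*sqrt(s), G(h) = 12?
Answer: -123046350 + 1205352*I*sqrt(15) ≈ -1.2305e+8 + 4.6683e+6*I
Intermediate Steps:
w(s) = 12*sqrt(s)
(3340 + 46883)*((35*7)*(-10) + w(-60)) = (3340 + 46883)*((35*7)*(-10) + 12*sqrt(-60)) = 50223*(245*(-10) + 12*(2*I*sqrt(15))) = 50223*(-2450 + 24*I*sqrt(15)) = -123046350 + 1205352*I*sqrt(15)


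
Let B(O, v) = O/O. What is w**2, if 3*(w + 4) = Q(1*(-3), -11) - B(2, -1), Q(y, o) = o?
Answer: 64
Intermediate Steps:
B(O, v) = 1
w = -8 (w = -4 + (-11 - 1*1)/3 = -4 + (-11 - 1)/3 = -4 + (1/3)*(-12) = -4 - 4 = -8)
w**2 = (-8)**2 = 64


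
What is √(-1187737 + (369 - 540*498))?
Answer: 4*I*√91018 ≈ 1206.8*I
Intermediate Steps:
√(-1187737 + (369 - 540*498)) = √(-1187737 + (369 - 268920)) = √(-1187737 - 268551) = √(-1456288) = 4*I*√91018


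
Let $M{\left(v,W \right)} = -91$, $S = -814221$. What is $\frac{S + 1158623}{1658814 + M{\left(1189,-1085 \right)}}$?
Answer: $\frac{344402}{1658723} \approx 0.20763$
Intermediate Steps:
$\frac{S + 1158623}{1658814 + M{\left(1189,-1085 \right)}} = \frac{-814221 + 1158623}{1658814 - 91} = \frac{344402}{1658723}$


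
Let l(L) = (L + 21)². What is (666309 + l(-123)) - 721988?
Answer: -45275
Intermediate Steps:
l(L) = (21 + L)²
(666309 + l(-123)) - 721988 = (666309 + (21 - 123)²) - 721988 = (666309 + (-102)²) - 721988 = (666309 + 10404) - 721988 = 676713 - 721988 = -45275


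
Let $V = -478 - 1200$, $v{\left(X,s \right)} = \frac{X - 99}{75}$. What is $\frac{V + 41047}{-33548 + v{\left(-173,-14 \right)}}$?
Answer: $- \frac{2952675}{2516372} \approx -1.1734$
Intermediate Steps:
$v{\left(X,s \right)} = - \frac{33}{25} + \frac{X}{75}$ ($v{\left(X,s \right)} = \left(X - 99\right) \frac{1}{75} = \left(-99 + X\right) \frac{1}{75} = - \frac{33}{25} + \frac{X}{75}$)
$V = -1678$ ($V = -478 - 1200 = -1678$)
$\frac{V + 41047}{-33548 + v{\left(-173,-14 \right)}} = \frac{-1678 + 41047}{-33548 + \left(- \frac{33}{25} + \frac{1}{75} \left(-173\right)\right)} = \frac{39369}{-33548 - \frac{272}{75}} = \frac{39369}{- \frac{2516372}{75}} = 39369 \left(- \frac{75}{2516372}\right) = - \frac{2952675}{2516372}$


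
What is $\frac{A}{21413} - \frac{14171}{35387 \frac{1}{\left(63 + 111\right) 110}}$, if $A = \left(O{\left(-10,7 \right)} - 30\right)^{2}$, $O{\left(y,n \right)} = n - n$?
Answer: $- \frac{527989008720}{68885621} \approx -7664.7$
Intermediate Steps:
$O{\left(y,n \right)} = 0$
$A = 900$ ($A = \left(0 - 30\right)^{2} = \left(-30\right)^{2} = 900$)
$\frac{A}{21413} - \frac{14171}{35387 \frac{1}{\left(63 + 111\right) 110}} = \frac{900}{21413} - \frac{14171}{35387 \frac{1}{\left(63 + 111\right) 110}} = 900 \cdot \frac{1}{21413} - \frac{14171}{35387 \frac{1}{174 \cdot 110}} = \frac{900}{21413} - \frac{14171}{35387 \cdot \frac{1}{19140}} = \frac{900}{21413} - \frac{14171}{\frac{3217}{1740}} = \frac{900}{21413} - \frac{24657540}{3217} = - \frac{527989008720}{68885621}$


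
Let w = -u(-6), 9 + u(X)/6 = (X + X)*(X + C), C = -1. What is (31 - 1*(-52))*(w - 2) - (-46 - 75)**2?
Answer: -52157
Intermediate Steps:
u(X) = -54 + 12*X*(-1 + X) (u(X) = -54 + 6*((X + X)*(X - 1)) = -54 + 6*((2*X)*(-1 + X)) = -54 + 6*(2*X*(-1 + X)) = -54 + 12*X*(-1 + X))
w = -450 (w = -(-54 - 12*(-6) + 12*(-6)**2) = -(-54 + 72 + 12*36) = -(-54 + 72 + 432) = -1*450 = -450)
(31 - 1*(-52))*(w - 2) - (-46 - 75)**2 = (31 - 1*(-52))*(-450 - 2) - (-46 - 75)**2 = (31 + 52)*(-452) - 1*(-121)**2 = 83*(-452) - 1*14641 = -37516 - 14641 = -52157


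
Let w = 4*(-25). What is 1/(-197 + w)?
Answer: -1/297 ≈ -0.0033670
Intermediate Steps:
w = -100
1/(-197 + w) = 1/(-197 - 100) = 1/(-297) = -1/297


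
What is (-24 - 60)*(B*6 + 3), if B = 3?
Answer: -1764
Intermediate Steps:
(-24 - 60)*(B*6 + 3) = (-24 - 60)*(3*6 + 3) = -84*(18 + 3) = -84*21 = -1764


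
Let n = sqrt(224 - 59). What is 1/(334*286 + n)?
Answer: 8684/829530401 - sqrt(165)/9124834411 ≈ 1.0467e-5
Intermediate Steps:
n = sqrt(165) ≈ 12.845
1/(334*286 + n) = 1/(334*286 + sqrt(165)) = 1/(95524 + sqrt(165))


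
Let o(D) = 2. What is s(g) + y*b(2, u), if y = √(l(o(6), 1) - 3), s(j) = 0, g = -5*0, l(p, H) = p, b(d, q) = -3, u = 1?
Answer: -3*I ≈ -3.0*I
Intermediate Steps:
g = 0
y = I (y = √(2 - 3) = √(-1) = I ≈ 1.0*I)
s(g) + y*b(2, u) = 0 + I*(-3) = 0 - 3*I = -3*I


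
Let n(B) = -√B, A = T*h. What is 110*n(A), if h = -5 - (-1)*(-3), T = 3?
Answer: -220*I*√6 ≈ -538.89*I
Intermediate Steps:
h = -8 (h = -5 - 1*3 = -5 - 3 = -8)
A = -24 (A = 3*(-8) = -24)
110*n(A) = 110*(-√(-24)) = 110*(-2*I*√6) = -220*I*√6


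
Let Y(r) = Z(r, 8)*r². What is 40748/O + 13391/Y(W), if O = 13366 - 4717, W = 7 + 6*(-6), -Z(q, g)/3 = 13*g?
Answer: 3525376819/756476136 ≈ 4.6603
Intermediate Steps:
Z(q, g) = -39*g
W = -29 (W = 7 - 36 = -29)
Y(r) = -312*r² (Y(r) = (-39*8)*r² = -312*r²)
O = 8649
40748/O + 13391/Y(W) = 40748/8649 + 13391/((-312*(-29)²)) = 40748*(1/8649) + 13391/((-312*841)) = 40748/8649 + 13391/(-262392) = 40748/8649 + 13391*(-1/262392) = 40748/8649 - 13391/262392 = 3525376819/756476136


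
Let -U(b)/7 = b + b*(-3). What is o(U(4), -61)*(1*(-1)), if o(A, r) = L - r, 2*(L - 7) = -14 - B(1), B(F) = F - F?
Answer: -61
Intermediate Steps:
B(F) = 0
U(b) = 14*b (U(b) = -7*(b + b*(-3)) = -7*(b - 3*b) = -(-14)*b = 14*b)
L = 0 (L = 7 + (-14 - 1*0)/2 = 7 + (-14 + 0)/2 = 7 + (½)*(-14) = 7 - 7 = 0)
o(A, r) = -r (o(A, r) = 0 - r = -r)
o(U(4), -61)*(1*(-1)) = (-1*(-61))*(1*(-1)) = 61*(-1) = -61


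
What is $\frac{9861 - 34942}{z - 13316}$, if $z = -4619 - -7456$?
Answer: $\frac{3583}{1497} \approx 2.3935$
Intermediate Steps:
$z = 2837$ ($z = -4619 + 7456 = 2837$)
$\frac{9861 - 34942}{z - 13316} = \frac{9861 - 34942}{2837 - 13316} = - \frac{25081}{-10479} = \left(-25081\right) \left(- \frac{1}{10479}\right) = \frac{3583}{1497}$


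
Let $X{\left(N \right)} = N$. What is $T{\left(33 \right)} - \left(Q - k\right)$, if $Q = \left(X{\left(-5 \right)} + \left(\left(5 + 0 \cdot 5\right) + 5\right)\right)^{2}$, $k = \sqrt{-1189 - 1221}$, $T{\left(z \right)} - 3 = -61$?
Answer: $-83 + i \sqrt{2410} \approx -83.0 + 49.092 i$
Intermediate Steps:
$T{\left(z \right)} = -58$ ($T{\left(z \right)} = 3 - 61 = -58$)
$k = i \sqrt{2410}$ ($k = \sqrt{-2410} = i \sqrt{2410} \approx 49.092 i$)
$Q = 25$ ($Q = \left(-5 + \left(\left(5 + 0 \cdot 5\right) + 5\right)\right)^{2} = \left(-5 + \left(\left(5 + 0\right) + 5\right)\right)^{2} = \left(-5 + \left(5 + 5\right)\right)^{2} = \left(-5 + 10\right)^{2} = 5^{2} = 25$)
$T{\left(33 \right)} - \left(Q - k\right) = -58 + \left(i \sqrt{2410} - 25\right) = -58 - \left(25 - i \sqrt{2410}\right) = -83 + i \sqrt{2410}$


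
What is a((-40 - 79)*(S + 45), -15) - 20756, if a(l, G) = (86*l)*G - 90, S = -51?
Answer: -941906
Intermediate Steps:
a(l, G) = -90 + 86*G*l (a(l, G) = 86*G*l - 90 = -90 + 86*G*l)
a((-40 - 79)*(S + 45), -15) - 20756 = (-90 + 86*(-15)*((-40 - 79)*(-51 + 45))) - 20756 = (-90 + 86*(-15)*(-119*(-6))) - 20756 = (-90 + 86*(-15)*714) - 20756 = (-90 - 921060) - 20756 = -921150 - 20756 = -941906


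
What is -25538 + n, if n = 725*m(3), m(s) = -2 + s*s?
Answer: -20463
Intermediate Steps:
m(s) = -2 + s²
n = 5075 (n = 725*(-2 + 3²) = 725*(-2 + 9) = 725*7 = 5075)
-25538 + n = -25538 + 5075 = -20463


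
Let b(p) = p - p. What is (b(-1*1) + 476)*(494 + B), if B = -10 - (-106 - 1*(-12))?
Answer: 275128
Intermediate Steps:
b(p) = 0
B = 84 (B = -10 - (-106 + 12) = -10 - 1*(-94) = -10 + 94 = 84)
(b(-1*1) + 476)*(494 + B) = (0 + 476)*(494 + 84) = 476*578 = 275128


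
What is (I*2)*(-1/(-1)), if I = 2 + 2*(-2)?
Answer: -4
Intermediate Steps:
I = -2 (I = 2 - 4 = -2)
(I*2)*(-1/(-1)) = (-2*2)*(-1/(-1)) = -(-4)*(-1) = -4*1 = -4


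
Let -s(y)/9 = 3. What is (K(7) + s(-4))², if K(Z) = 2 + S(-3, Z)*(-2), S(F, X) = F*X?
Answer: 289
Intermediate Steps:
K(Z) = 2 + 6*Z (K(Z) = 2 - 3*Z*(-2) = 2 + 6*Z)
s(y) = -27 (s(y) = -9*3 = -27)
(K(7) + s(-4))² = ((2 + 6*7) - 27)² = ((2 + 42) - 27)² = (44 - 27)² = 17² = 289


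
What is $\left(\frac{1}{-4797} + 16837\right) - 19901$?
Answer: $- \frac{14698009}{4797} \approx -3064.0$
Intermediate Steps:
$\left(\frac{1}{-4797} + 16837\right) - 19901 = \left(- \frac{1}{4797} + 16837\right) - 19901 = \frac{80767088}{4797} - 19901 = - \frac{14698009}{4797}$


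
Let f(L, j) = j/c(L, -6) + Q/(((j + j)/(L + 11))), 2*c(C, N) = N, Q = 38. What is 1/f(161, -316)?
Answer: 237/22513 ≈ 0.010527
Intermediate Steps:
c(C, N) = N/2
f(L, j) = -j/3 + 19*(11 + L)/j (f(L, j) = j/(((1/2)*(-6))) + 38/(((j + j)/(L + 11))) = j/(-3) + 38/(((2*j)/(11 + L))) = j*(-1/3) + 38/((2*j/(11 + L))) = -j/3 + 38*((11 + L)/(2*j)) = -j/3 + 19*(11 + L)/j)
1/f(161, -316) = 1/((1/3)*(627 - 1*(-316)**2 + 57*161)/(-316)) = 1/((1/3)*(-1/316)*(627 - 1*99856 + 9177)) = 1/((1/3)*(-1/316)*(627 - 99856 + 9177)) = 1/((1/3)*(-1/316)*(-90052)) = 1/(22513/237) = 237/22513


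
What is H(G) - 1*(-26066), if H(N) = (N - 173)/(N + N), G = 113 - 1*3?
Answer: 5734457/220 ≈ 26066.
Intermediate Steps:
G = 110 (G = 113 - 3 = 110)
H(N) = (-173 + N)/(2*N) (H(N) = (-173 + N)/((2*N)) = (-173 + N)*(1/(2*N)) = (-173 + N)/(2*N))
H(G) - 1*(-26066) = (½)*(-173 + 110)/110 - 1*(-26066) = (½)*(1/110)*(-63) + 26066 = -63/220 + 26066 = 5734457/220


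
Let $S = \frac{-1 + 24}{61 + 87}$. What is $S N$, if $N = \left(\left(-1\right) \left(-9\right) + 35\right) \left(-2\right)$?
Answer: $- \frac{506}{37} \approx -13.676$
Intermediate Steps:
$S = \frac{23}{148} \approx 0.15541$
$N = -88$ ($N = \left(9 + 35\right) \left(-2\right) = 44 \left(-2\right) = -88$)
$S N = \frac{23}{148} \left(-88\right) = - \frac{506}{37}$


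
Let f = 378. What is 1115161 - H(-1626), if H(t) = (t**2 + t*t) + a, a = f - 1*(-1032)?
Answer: -4174001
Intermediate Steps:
a = 1410 (a = 378 - 1*(-1032) = 378 + 1032 = 1410)
H(t) = 1410 + 2*t**2 (H(t) = (t**2 + t*t) + 1410 = (t**2 + t**2) + 1410 = 2*t**2 + 1410 = 1410 + 2*t**2)
1115161 - H(-1626) = 1115161 - (1410 + 2*(-1626)**2) = 1115161 - (1410 + 2*2643876) = 1115161 - (1410 + 5287752) = 1115161 - 1*5289162 = 1115161 - 5289162 = -4174001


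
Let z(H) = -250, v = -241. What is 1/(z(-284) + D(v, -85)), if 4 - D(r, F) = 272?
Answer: -1/518 ≈ -0.0019305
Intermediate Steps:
D(r, F) = -268 (D(r, F) = 4 - 1*272 = 4 - 272 = -268)
1/(z(-284) + D(v, -85)) = 1/(-250 - 268) = 1/(-518) = -1/518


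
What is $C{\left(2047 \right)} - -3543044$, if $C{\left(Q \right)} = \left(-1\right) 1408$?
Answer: $3541636$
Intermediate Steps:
$C{\left(Q \right)} = -1408$
$C{\left(2047 \right)} - -3543044 = -1408 - -3543044 = -1408 + 3543044 = 3541636$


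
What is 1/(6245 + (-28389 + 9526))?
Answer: -1/12618 ≈ -7.9252e-5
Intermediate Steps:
1/(6245 + (-28389 + 9526)) = 1/(6245 - 18863) = 1/(-12618) = -1/12618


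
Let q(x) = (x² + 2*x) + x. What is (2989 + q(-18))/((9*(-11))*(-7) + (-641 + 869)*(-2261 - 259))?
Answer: -3259/573867 ≈ -0.0056790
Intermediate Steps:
q(x) = x² + 3*x
(2989 + q(-18))/((9*(-11))*(-7) + (-641 + 869)*(-2261 - 259)) = (2989 - 18*(3 - 18))/((9*(-11))*(-7) + (-641 + 869)*(-2261 - 259)) = (2989 - 18*(-15))/(-99*(-7) + 228*(-2520)) = (2989 + 270)/(693 - 574560) = 3259/(-573867) = 3259*(-1/573867) = -3259/573867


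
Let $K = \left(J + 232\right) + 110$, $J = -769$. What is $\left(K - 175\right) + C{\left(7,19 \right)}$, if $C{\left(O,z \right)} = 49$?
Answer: $-553$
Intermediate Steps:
$K = -427$ ($K = \left(-769 + 232\right) + 110 = -537 + 110 = -427$)
$\left(K - 175\right) + C{\left(7,19 \right)} = \left(-427 - 175\right) + 49 = -602 + 49 = -553$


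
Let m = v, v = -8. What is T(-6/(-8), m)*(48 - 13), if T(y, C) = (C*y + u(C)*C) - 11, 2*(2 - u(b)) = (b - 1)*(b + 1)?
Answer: 7665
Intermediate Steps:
u(b) = 2 - (1 + b)*(-1 + b)/2 (u(b) = 2 - (b - 1)*(b + 1)/2 = 2 - (-1 + b)*(1 + b)/2 = 2 - (1 + b)*(-1 + b)/2)
m = -8
T(y, C) = -11 + C*y + C*(5/2 - C**2/2) (T(y, C) = (C*y + (5/2 - C**2/2)*C) - 11 = (C*y + C*(5/2 - C**2/2)) - 11 = -11 + C*y + C*(5/2 - C**2/2))
T(-6/(-8), m)*(48 - 13) = (-11 - (-48)/(-8) - 1/2*(-8)*(-5 + (-8)**2))*(48 - 13) = (-11 - (-48)*(-1)/8 - 1/2*(-8)*(-5 + 64))*35 = (-11 - 8*3/4 - 1/2*(-8)*59)*35 = (-11 - 6 + 236)*35 = 219*35 = 7665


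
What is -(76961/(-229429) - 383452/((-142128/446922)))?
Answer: -78011817446167/64698978 ≈ -1.2058e+6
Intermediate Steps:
-(76961/(-229429) - 383452/((-142128/446922))) = -(76961*(-1/229429) - 383452/((-142128*1/446922))) = -(-76961/229429 - 383452/(-1128/3547)) = -(-76961/229429 - 383452*(-3547/1128)) = -(-76961/229429 + 340026061/282) = -1*78011817446167/64698978 = -78011817446167/64698978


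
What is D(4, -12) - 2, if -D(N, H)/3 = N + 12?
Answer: -50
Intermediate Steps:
D(N, H) = -36 - 3*N (D(N, H) = -3*(N + 12) = -3*(12 + N) = -36 - 3*N)
D(4, -12) - 2 = (-36 - 3*4) - 2 = (-36 - 12) - 2 = -48 - 2 = -50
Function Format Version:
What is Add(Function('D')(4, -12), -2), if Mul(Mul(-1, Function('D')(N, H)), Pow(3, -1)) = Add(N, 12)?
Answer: -50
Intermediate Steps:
Function('D')(N, H) = Add(-36, Mul(-3, N)) (Function('D')(N, H) = Mul(-3, Add(N, 12)) = Mul(-3, Add(12, N)) = Add(-36, Mul(-3, N)))
Add(Function('D')(4, -12), -2) = Add(Add(-36, Mul(-3, 4)), -2) = Add(Add(-36, -12), -2) = Add(-48, -2) = -50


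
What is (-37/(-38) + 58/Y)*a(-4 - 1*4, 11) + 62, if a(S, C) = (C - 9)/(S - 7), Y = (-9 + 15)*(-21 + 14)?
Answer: 74279/1197 ≈ 62.054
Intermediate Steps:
Y = -42 (Y = 6*(-7) = -42)
a(S, C) = (-9 + C)/(-7 + S)
(-37/(-38) + 58/Y)*a(-4 - 1*4, 11) + 62 = (-37/(-38) + 58/(-42))*((-9 + 11)/(-7 + (-4 - 1*4))) + 62 = (-37*(-1/38) + 58*(-1/42))*(2/(-7 + (-4 - 4))) + 62 = (37/38 - 29/21)*(2/(-7 - 8)) + 62 = -325*2/(798*(-15)) + 62 = -(-65)*2/2394 + 62 = -325/798*(-2/15) + 62 = 65/1197 + 62 = 74279/1197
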